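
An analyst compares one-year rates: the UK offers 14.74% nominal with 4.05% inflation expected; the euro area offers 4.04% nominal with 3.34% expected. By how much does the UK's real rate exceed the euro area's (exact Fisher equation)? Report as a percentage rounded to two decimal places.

9.60%

The UK: (1 + 0.1474)/(1 + 0.0405) − 1 = 10.2739%
The euro area: (1 + 0.0404)/(1 + 0.0334) − 1 = 0.6774%
Differential = 10.2739% − 0.6774% = 9.5965% → 9.60%.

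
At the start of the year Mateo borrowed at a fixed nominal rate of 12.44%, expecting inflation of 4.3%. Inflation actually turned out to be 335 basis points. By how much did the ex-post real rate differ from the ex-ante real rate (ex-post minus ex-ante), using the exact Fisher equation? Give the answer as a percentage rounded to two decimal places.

Ex-ante: (1 + 0.1244)/(1 + 0.0430) − 1 = 7.8044%
Ex-post: (1 + 0.1244)/(1 + 0.0335) − 1 = 8.7954%
Difference (ex-post − ex-ante) = 0.9909% → 0.99%.

0.99%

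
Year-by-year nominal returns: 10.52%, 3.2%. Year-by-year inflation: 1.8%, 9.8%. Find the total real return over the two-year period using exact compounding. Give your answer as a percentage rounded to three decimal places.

Nominal growth factor = 1.1052 × 1.0320 = 1.140566
Price-level growth factor = 1.0180 × 1.0980 = 1.117764
Real growth factor = 1.140566 / 1.117764 = 1.020400
Total real return = 1.020400 − 1 → 2.040%.

2.040%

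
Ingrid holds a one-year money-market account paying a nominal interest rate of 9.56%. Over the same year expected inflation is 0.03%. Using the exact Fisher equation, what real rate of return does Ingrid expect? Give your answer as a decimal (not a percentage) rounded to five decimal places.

By the Fisher equation, 1 + r = (1 + i)/(1 + π).
1 + r = 1.09560 / 1.00030 = 1.095271
r = 1.095271 − 1 = 9.5271%, i.e. 0.09527.

0.09527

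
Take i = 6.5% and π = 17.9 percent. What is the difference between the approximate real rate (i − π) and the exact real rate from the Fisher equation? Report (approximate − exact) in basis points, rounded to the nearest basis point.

-173 basis points

Approximate: r ≈ 6.500% − 17.900% = -11.4000%
Exact: (1 + 0.0650)/(1 + 0.1790) − 1 = -9.6692%
Error = -11.4000% − (-9.6692%) = -1.7308% → -173 basis points.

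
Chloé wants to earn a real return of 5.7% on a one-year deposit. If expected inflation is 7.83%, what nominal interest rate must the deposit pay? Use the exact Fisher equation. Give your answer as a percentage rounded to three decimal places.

(1 + i) = (1 + r)(1 + π) = 1.05700 × 1.07830 = 1.1397631
i = 1.1397631 − 1, so the required nominal rate is 13.976%.

13.976%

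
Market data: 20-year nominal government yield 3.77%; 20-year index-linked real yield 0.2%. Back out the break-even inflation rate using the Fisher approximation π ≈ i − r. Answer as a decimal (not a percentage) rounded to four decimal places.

0.0357

π ≈ i − r = 3.77% − 0.2% → 0.0357.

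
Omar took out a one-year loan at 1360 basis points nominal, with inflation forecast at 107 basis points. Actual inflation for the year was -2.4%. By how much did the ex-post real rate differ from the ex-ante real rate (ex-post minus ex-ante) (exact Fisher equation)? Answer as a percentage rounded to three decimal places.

Ex-ante: (1 + 0.1360)/(1 + 0.0107) − 1 = 12.3973%
Ex-post: (1 + 0.1360)/(1 − 0.0240) − 1 = 16.3934%
Difference (ex-post − ex-ante) = 3.9961% → 3.996%.

3.996%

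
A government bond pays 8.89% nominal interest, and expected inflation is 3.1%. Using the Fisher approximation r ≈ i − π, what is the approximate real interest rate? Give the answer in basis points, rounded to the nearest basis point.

r ≈ i − π = 8.89% − 3.1% = 579 basis points.

579 basis points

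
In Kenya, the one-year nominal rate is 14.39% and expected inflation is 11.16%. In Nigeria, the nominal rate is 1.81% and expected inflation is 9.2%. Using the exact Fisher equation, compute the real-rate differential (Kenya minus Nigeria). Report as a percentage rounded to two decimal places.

Kenya: (1 + 0.1439)/(1 + 0.1116) − 1 = 2.9057%
Nigeria: (1 + 0.0181)/(1 + 0.0920) − 1 = -6.7674%
Differential = 2.9057% − (-6.7674%) = 9.6731% → 9.67%.

9.67%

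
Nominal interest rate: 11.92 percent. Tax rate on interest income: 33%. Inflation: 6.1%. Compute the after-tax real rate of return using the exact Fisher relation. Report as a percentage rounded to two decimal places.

After-tax nominal return = 11.92% × (1 − 0.33) = 7.9864%.
1 + r = 1.079864 / 1.06100 = 1.017779
After-tax real rate = 1.017779 − 1 → 1.78%.

1.78%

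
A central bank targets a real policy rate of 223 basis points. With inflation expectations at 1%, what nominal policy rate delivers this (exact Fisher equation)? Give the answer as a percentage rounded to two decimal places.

3.25%

(1 + i) = (1 + r)(1 + π) = 1.02230 × 1.01000 = 1.032523
i = 1.032523 − 1, so the required nominal rate is 3.25%.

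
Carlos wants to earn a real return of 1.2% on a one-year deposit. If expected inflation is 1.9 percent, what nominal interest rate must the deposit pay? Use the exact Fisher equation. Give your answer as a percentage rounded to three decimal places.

(1 + i) = (1 + r)(1 + π) = 1.01200 × 1.01900 = 1.031228
i = 1.031228 − 1, so the required nominal rate is 3.123%.

3.123%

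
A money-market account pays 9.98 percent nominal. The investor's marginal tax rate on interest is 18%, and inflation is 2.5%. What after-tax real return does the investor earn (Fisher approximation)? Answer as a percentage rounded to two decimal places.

After-tax nominal return = 9.98% × (1 − 0.18) = 8.1836%.
r ≈ 8.1836% − 2.5% → 5.68%.

5.68%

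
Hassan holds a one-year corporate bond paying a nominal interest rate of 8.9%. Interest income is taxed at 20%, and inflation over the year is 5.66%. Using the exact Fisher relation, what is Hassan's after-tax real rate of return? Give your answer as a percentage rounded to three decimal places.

1.382%

After-tax nominal return = 8.9% × (1 − 0.2) = 7.1200%.
1 + r = 1.07120 / 1.05660 = 1.013818
After-tax real rate = 1.013818 − 1 → 1.382%.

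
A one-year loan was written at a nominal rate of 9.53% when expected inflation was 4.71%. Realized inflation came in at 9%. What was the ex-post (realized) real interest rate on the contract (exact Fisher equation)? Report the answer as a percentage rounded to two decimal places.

0.49%

Ex-post: (1 + 0.0953)/(1 + 0.0900) − 1 = 0.4862%
So the realized real rate is 0.49%.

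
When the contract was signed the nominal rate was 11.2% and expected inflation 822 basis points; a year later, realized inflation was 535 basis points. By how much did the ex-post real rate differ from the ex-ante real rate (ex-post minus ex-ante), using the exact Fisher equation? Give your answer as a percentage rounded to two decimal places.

2.80%

Ex-ante: (1 + 0.1120)/(1 + 0.0822) − 1 = 2.7536%
Ex-post: (1 + 0.1120)/(1 + 0.0535) − 1 = 5.5529%
Difference (ex-post − ex-ante) = 2.7993% → 2.80%.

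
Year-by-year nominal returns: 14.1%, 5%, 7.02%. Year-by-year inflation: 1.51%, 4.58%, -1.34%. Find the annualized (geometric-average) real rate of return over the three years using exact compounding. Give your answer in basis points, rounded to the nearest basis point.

Compound the nominal returns: 1.1410 × 1.0500 × 1.0702 = 1.28215311.
Compound inflation: 1.0151 × 1.0458 × 0.9866 = 1.04736625.
Deflate: 1.28215311 / 1.04736625 = 1.22416882.
Annualized real rate = 1.22416882^(1/3) − 1 = 6.9745% → 697 basis points.

697 basis points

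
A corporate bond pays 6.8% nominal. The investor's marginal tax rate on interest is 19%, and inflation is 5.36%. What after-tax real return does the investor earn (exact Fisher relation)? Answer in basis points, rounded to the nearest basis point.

14 basis points

After-tax nominal return = 6.8% × (1 − 0.19) = 5.5080%.
1 + r = 1.05508 / 1.05360 = 1.001405
After-tax real rate = 1.001405 − 1 → 14 basis points.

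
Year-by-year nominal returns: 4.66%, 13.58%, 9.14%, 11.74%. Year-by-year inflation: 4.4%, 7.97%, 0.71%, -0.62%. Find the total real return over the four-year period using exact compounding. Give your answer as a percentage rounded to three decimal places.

28.499%

Nominal growth factor = 1.0466 × 1.1358 × 1.0914 × 1.1174 = 1.449690
Price-level growth factor = 1.0440 × 1.0797 × 1.0071 × 0.9938 = 1.128172
Real growth factor = 1.449690 / 1.128172 = 1.284991
Total real return = 1.284991 − 1 → 28.499%.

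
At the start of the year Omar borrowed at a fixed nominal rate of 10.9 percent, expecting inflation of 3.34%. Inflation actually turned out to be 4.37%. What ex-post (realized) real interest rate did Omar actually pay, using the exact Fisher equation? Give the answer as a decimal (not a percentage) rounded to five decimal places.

Ex-post: (1 + 0.1090)/(1 + 0.0437) − 1 = 6.2566%
So the realized real rate is 0.06257.

0.06257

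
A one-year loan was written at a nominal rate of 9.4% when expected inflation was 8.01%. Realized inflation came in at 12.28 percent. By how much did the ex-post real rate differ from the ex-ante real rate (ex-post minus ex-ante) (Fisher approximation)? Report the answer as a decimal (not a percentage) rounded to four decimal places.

Ex-ante: 9.4% − 8.01% = 1.390%
Ex-post: 9.4% − 12.28% = -2.880%
Difference (ex-post − ex-ante) = -4.2700% → -0.0427.

-0.0427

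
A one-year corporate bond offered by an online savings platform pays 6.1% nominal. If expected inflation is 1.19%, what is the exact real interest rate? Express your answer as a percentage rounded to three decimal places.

4.852%

By the Fisher equation, 1 + r = (1 + i)/(1 + π).
1 + r = 1.06100 / 1.01190 = 1.048523
r = 1.048523 − 1 = 4.8523%, i.e. 4.852%.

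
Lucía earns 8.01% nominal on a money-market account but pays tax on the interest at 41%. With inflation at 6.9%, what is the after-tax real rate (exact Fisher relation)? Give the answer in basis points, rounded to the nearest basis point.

-203 basis points

After-tax nominal return = 8.01% × (1 − 0.41) = 4.7259%.
1 + r = 1.047259 / 1.06900 = 0.979662
After-tax real rate = 0.979662 − 1 → -203 basis points.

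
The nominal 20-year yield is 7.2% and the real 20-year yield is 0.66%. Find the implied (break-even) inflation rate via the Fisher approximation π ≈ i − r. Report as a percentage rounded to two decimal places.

π ≈ i − r = 7.2% − 0.66% → 6.54%.

6.54%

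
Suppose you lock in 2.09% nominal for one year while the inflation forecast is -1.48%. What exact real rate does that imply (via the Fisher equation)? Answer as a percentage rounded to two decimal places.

3.62%

By the Fisher equation, 1 + r = (1 + i)/(1 + π).
1 + r = 1.02090 / 0.98520 = 1.036236
r = 1.036236 − 1 = 3.6236%, i.e. 3.62%.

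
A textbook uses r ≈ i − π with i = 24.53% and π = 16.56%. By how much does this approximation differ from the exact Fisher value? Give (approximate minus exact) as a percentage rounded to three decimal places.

1.132%

Approximate: r ≈ 24.530% − 16.560% = 7.9700%
Exact: (1 + 0.2453)/(1 + 0.1656) − 1 = 6.8377%
Error = 7.9700% − 6.8377% = 1.1323% → 1.132%.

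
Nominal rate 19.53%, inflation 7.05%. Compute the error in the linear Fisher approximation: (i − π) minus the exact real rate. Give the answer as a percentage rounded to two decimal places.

0.82%

Approximate: r ≈ 19.530% − 7.050% = 12.4800%
Exact: (1 + 0.1953)/(1 + 0.0705) − 1 = 11.6581%
Error = 12.4800% − 11.6581% = 0.8219% → 0.82%.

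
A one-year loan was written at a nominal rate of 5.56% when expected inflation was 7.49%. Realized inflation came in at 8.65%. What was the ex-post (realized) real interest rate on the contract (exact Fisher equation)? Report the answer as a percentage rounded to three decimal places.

Ex-post: (1 + 0.0556)/(1 + 0.0865) − 1 = -2.8440%
So the realized real rate is -2.844%.

-2.844%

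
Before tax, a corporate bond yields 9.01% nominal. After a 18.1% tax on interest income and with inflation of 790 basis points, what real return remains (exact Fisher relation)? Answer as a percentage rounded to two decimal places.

After-tax nominal return = 9.01% × (1 − 0.181) = 7.37919%.
1 + r = 1.0737919 / 1.07900 = 0.995173
After-tax real rate = 0.995173 − 1 → -0.48%.

-0.48%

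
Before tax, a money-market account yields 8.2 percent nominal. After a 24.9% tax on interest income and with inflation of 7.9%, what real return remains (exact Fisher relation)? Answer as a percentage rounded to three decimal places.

After-tax nominal return = 8.2% × (1 − 0.249) = 6.1582%.
1 + r = 1.061582 / 1.07900 = 0.983857
After-tax real rate = 0.983857 − 1 → -1.614%.

-1.614%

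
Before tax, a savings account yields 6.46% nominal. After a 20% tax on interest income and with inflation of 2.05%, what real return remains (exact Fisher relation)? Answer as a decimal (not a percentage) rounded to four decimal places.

0.0306

After-tax nominal return = 6.46% × (1 − 0.2) = 5.1680%.
1 + r = 1.05168 / 1.02050 = 1.030554
After-tax real rate = 1.030554 − 1 → 0.0306.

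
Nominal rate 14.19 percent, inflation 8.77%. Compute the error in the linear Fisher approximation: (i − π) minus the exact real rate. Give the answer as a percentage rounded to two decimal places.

Approximate: r ≈ 14.190% − 8.770% = 5.4200%
Exact: (1 + 0.1419)/(1 + 0.0877) − 1 = 4.9830%
Error = 5.4200% − 4.9830% = 0.4370% → 0.44%.

0.44%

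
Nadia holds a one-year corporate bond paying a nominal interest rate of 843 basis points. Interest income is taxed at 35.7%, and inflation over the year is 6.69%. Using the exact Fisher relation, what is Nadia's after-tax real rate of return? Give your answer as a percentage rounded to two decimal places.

After-tax nominal return = 8.43% × (1 − 0.357) = 5.42049%.
1 + r = 1.0542049 / 1.06690 = 0.988101
After-tax real rate = 0.988101 − 1 → -1.19%.

-1.19%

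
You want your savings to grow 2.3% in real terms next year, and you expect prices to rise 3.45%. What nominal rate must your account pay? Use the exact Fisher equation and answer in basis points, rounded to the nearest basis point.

583 basis points

(1 + i) = (1 + r)(1 + π) = 1.02300 × 1.03450 = 1.0582935
i = 1.0582935 − 1, so the required nominal rate is 583 basis points.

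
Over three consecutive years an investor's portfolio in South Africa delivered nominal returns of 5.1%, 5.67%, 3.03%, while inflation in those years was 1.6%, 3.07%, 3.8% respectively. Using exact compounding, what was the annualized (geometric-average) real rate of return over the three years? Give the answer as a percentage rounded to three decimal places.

Nominal growth factor = 1.0510 × 1.0567 × 1.0303 = 1.14424263
Price-level growth factor = 1.0160 × 1.0307 × 1.0380 = 1.08698447
Real growth factor = 1.14424263 / 1.08698447 = 1.05267616
Annualized real rate = 1.05267616^(1/3) − 1 = 1.7259% → 1.726%.

1.726%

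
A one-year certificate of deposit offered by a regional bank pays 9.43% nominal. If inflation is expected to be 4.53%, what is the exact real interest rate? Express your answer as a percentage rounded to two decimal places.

By the Fisher equation, 1 + r = (1 + i)/(1 + π).
1 + r = 1.09430 / 1.04530 = 1.046876
r = 1.046876 − 1 = 4.6876%, i.e. 4.69%.

4.69%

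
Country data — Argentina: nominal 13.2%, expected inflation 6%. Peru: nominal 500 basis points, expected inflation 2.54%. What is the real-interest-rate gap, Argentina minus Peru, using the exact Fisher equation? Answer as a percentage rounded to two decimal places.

4.39%

Argentina: (1 + 0.1320)/(1 + 0.0600) − 1 = 6.7925%
Peru: (1 + 0.0500)/(1 + 0.0254) − 1 = 2.3991%
Differential = 6.7925% − 2.3991% = 4.3934% → 4.39%.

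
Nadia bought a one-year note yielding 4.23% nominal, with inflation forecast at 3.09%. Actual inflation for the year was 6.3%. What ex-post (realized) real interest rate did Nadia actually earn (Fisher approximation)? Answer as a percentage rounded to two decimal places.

Ex-post: 4.23% − 6.3% = -2.070%
So the realized real rate is -2.07%.

-2.07%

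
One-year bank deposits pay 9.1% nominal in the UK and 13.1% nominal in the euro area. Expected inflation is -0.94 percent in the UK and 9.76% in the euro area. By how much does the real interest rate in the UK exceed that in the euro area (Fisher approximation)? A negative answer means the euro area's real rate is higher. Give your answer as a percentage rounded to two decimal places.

6.70%

The UK: 9.1% − (-0.94%) = 10.040%
The euro area: 13.1% − 9.76% = 3.340%
Differential = 6.700% → 6.70%.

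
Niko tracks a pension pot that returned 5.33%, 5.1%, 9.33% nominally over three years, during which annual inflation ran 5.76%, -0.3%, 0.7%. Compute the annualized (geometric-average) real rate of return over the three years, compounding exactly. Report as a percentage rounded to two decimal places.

4.46%

Nominal growth factor = 1.0533 × 1.0510 × 1.0933 = 1.21030311
Price-level growth factor = 1.0576 × 0.9970 × 1.0070 = 1.06180819
Real growth factor = 1.21030311 / 1.06180819 = 1.13985098
Annualized real rate = 1.13985098^(1/3) − 1 = 4.4598% → 4.46%.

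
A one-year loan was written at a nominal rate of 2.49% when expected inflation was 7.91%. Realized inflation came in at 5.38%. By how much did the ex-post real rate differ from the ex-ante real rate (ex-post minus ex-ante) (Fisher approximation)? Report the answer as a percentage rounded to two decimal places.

Ex-ante: 2.49% − 7.91% = -5.420%
Ex-post: 2.49% − 5.38% = -2.890%
Difference (ex-post − ex-ante) = 2.5300% → 2.53%.

2.53%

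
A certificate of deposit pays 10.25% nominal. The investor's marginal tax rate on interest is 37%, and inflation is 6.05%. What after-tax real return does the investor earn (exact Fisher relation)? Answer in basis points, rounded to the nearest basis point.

38 basis points

After-tax nominal return = 10.25% × (1 − 0.37) = 6.4575%.
1 + r = 1.064575 / 1.06050 = 1.003843
After-tax real rate = 1.003843 − 1 → 38 basis points.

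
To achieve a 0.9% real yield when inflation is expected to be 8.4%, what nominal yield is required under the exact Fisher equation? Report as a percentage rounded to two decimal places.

9.38%

(1 + i) = (1 + r)(1 + π) = 1.00900 × 1.08400 = 1.093756
i = 1.093756 − 1, so the required nominal rate is 9.38%.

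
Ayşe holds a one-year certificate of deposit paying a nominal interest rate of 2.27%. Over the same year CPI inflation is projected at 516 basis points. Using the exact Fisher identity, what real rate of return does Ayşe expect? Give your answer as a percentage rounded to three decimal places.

By the Fisher identity, 1 + r = (1 + i)/(1 + π).
1 + r = 1.02270 / 1.05160 = 0.972518
r = 0.972518 − 1 = -2.7482%, i.e. -2.748%.

-2.748%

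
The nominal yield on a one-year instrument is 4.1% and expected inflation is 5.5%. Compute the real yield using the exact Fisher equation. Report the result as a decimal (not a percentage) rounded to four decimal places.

By the Fisher identity, 1 + r = (1 + i)/(1 + π).
1 + r = 1.04100 / 1.05500 = 0.986730
r = 0.986730 − 1 = -1.3270%, i.e. -0.0133.

-0.0133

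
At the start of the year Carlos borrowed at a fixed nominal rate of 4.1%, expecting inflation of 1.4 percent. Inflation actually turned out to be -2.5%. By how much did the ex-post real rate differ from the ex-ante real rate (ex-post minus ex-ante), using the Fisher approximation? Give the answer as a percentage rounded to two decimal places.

3.90%

Ex-ante: 4.1% − 1.4% = 2.700%
Ex-post: 4.1% − (-2.5%) = 6.600%
Difference (ex-post − ex-ante) = 3.9000% → 3.90%.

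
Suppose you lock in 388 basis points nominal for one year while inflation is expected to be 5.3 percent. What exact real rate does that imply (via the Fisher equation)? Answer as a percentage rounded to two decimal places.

-1.35%

1 + r = 1.03880 / 1.05300 = 0.986515
r = 0.986515 − 1 = -1.3485%, i.e. -1.35%.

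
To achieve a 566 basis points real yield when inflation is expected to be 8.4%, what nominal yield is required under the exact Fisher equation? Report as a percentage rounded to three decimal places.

14.535%

(1 + i) = (1 + r)(1 + π) = 1.05660 × 1.08400 = 1.1453544
i = 1.1453544 − 1, so the required nominal rate is 14.535%.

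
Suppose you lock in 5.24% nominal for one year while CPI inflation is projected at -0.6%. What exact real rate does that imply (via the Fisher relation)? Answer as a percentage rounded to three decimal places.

1 + r = 1.05240 / 0.99400 = 1.058753
r = 1.058753 − 1 = 5.8753%, i.e. 5.875%.

5.875%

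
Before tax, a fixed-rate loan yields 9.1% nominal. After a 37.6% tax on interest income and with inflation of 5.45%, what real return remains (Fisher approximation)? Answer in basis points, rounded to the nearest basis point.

After-tax nominal return = 9.1% × (1 − 0.376) = 5.6784%.
r ≈ 5.6784% − 5.45% → 23 basis points.

23 basis points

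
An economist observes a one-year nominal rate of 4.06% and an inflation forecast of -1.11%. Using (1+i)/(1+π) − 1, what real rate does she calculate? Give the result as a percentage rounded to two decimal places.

5.23%

By the Fisher relation, 1 + r = (1 + i)/(1 + π).
1 + r = 1.04060 / 0.98890 = 1.052280
r = 1.052280 − 1 = 5.2280%, i.e. 5.23%.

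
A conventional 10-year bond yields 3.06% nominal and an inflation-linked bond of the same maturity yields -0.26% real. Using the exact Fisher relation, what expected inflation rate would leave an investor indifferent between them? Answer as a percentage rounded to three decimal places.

(1 + π) = (1 + i)/(1 + r) = 1.03060 / 0.99740 = 1.033287
Break-even inflation = 1.033287 − 1 → 3.329%.

3.329%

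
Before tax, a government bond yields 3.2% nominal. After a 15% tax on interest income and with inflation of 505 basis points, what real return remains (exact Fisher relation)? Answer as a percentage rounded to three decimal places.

-2.218%

After-tax nominal return = 3.2% × (1 − 0.15) = 2.7200%.
1 + r = 1.02720 / 1.05050 = 0.977820
After-tax real rate = 0.977820 − 1 → -2.218%.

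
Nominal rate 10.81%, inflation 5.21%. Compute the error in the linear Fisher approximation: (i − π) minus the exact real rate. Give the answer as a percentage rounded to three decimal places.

0.277%

Approximate: r ≈ 10.810% − 5.210% = 5.6000%
Exact: (1 + 0.1081)/(1 + 0.0521) − 1 = 5.3227%
Error = 5.6000% − 5.3227% = 0.2773% → 0.277%.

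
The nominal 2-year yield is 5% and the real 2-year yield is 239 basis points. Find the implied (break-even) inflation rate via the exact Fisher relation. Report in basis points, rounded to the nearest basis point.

(1 + π) = (1 + i)/(1 + r) = 1.05000 / 1.02390 = 1.025491
Break-even inflation = 1.025491 − 1 → 255 basis points.

255 basis points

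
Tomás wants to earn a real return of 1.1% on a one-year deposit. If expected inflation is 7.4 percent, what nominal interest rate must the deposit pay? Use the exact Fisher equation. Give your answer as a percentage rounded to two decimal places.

8.58%

(1 + i) = (1 + r)(1 + π) = 1.01100 × 1.07400 = 1.085814
i = 1.085814 − 1, so the required nominal rate is 8.58%.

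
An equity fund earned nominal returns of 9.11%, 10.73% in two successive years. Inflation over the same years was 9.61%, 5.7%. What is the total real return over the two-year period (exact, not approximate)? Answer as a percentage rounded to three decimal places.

Compound the nominal returns: 1.0911 × 1.1073 = 1.208175.
Compound inflation: 1.0961 × 1.0570 = 1.158578.
Deflate: 1.208175 / 1.158578 = 1.042809.
Total real return = 1.042809 − 1 → 4.281%.

4.281%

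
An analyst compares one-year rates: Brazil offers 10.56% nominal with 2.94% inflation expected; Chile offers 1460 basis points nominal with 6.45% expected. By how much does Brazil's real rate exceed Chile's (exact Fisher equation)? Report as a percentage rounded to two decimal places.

Brazil: (1 + 0.1056)/(1 + 0.0294) − 1 = 7.4024%
Chile: (1 + 0.1460)/(1 + 0.0645) − 1 = 7.6562%
Differential = 7.4024% − 7.6562% = -0.2538% → -0.25%.

-0.25%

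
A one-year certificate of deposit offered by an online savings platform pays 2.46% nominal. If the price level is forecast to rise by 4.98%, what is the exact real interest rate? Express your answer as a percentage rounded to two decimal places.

By the Fisher identity, 1 + r = (1 + i)/(1 + π).
1 + r = 1.02460 / 1.04980 = 0.975995
r = 0.975995 − 1 = -2.4005%, i.e. -2.40%.

-2.40%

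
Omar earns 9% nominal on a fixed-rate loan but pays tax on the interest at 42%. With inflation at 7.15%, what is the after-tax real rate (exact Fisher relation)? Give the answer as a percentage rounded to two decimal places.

After-tax nominal return = 9% × (1 − 0.42) = 5.2200%.
1 + r = 1.05220 / 1.07150 = 0.981988
After-tax real rate = 0.981988 − 1 → -1.80%.

-1.80%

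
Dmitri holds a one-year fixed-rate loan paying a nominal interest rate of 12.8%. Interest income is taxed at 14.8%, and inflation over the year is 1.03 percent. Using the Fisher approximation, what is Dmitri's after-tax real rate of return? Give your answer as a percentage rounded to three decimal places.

9.876%

After-tax nominal return = 12.8% × (1 − 0.148) = 10.9056%.
r ≈ 10.9056% − 1.03% → 9.876%.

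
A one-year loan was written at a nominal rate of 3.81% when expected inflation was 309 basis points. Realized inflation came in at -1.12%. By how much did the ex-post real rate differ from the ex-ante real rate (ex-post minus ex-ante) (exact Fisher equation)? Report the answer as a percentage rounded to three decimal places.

4.287%

Ex-ante: (1 + 0.0381)/(1 + 0.0309) − 1 = 0.6984%
Ex-post: (1 + 0.0381)/(1 − 0.0112) − 1 = 4.9858%
Difference (ex-post − ex-ante) = 4.2874% → 4.287%.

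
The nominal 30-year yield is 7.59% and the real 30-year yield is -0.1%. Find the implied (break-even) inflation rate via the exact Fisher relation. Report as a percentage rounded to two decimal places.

(1 + π) = (1 + i)/(1 + r) = 1.07590 / 0.99900 = 1.076977
Break-even inflation = 1.076977 − 1 → 7.70%.

7.70%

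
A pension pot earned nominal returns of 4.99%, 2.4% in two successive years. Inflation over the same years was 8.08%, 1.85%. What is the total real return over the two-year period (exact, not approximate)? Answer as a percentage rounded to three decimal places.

Compound the nominal returns: 1.0499 × 1.0240 = 1.075098.
Compound inflation: 1.0808 × 1.0185 = 1.100795.
Deflate: 1.075098 / 1.100795 = 0.976656.
Total real return = 0.976656 − 1 → -2.334%.

-2.334%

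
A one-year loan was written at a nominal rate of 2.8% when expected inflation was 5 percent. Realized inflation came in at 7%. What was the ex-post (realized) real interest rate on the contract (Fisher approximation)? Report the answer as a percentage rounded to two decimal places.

Ex-post: 2.8% − 7% = -4.200%
So the realized real rate is -4.20%.

-4.20%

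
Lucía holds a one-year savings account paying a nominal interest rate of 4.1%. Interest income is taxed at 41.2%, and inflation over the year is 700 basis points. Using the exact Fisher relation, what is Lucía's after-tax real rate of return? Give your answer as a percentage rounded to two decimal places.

-4.29%

After-tax nominal return = 4.1% × (1 − 0.412) = 2.4108%.
1 + r = 1.024108 / 1.07000 = 0.957110
After-tax real rate = 0.957110 − 1 → -4.29%.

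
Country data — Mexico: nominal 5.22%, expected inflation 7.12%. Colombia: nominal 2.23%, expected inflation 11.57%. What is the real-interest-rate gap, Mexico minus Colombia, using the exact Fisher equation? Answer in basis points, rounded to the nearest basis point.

Mexico: (1 + 0.0522)/(1 + 0.0712) − 1 = -1.7737%
Colombia: (1 + 0.0223)/(1 + 0.1157) − 1 = -8.3714%
Differential = -1.7737% − (-8.3714%) = 6.5977% → 660 basis points.

660 basis points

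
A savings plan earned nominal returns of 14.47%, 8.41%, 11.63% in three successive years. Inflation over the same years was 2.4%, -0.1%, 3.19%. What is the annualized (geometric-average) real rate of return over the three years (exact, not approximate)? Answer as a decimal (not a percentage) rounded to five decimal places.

Compound the nominal returns: 1.1447 × 1.0841 × 1.1163 = 1.38529400.
Compound inflation: 1.0240 × 0.9990 × 1.0319 = 1.05560893.
Deflate: 1.38529400 / 1.05560893 = 1.31231742.
Annualized real rate = 1.31231742^(1/3) − 1 = 9.4829% → 0.09483.

0.09483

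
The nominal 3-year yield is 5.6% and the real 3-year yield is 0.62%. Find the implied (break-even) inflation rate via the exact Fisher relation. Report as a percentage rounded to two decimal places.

(1 + π) = (1 + i)/(1 + r) = 1.05600 / 1.00620 = 1.049493
Break-even inflation = 1.049493 − 1 → 4.95%.

4.95%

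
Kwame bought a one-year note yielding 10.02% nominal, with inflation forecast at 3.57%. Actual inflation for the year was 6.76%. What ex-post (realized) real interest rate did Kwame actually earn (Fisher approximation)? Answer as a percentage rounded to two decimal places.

Ex-post: 10.02% − 6.76% = 3.260%
So the realized real rate is 3.26%.

3.26%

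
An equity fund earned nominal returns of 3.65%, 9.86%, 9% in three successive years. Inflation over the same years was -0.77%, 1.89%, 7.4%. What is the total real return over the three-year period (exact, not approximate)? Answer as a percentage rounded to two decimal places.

14.30%

Nominal growth factor = 1.0365 × 1.0986 × 1.0900 = 1.241182
Price-level growth factor = 0.9923 × 1.0189 × 1.0740 = 1.085873
Real growth factor = 1.241182 / 1.085873 = 1.143027
Total real return = 1.143027 − 1 → 14.30%.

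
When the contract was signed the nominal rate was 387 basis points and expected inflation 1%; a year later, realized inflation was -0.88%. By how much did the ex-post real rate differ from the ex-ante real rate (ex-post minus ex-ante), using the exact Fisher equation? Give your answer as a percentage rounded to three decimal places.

Ex-ante: (1 + 0.0387)/(1 + 0.0100) − 1 = 2.8416%
Ex-post: (1 + 0.0387)/(1 − 0.0088) − 1 = 4.7922%
Difference (ex-post − ex-ante) = 1.9506% → 1.951%.

1.951%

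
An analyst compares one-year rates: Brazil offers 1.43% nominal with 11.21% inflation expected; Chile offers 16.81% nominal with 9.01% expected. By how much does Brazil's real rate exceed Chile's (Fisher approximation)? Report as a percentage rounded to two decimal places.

-17.58%

Brazil: 1.43% − 11.21% = -9.780%
Chile: 16.81% − 9.01% = 7.800%
Differential = -17.580% → -17.58%.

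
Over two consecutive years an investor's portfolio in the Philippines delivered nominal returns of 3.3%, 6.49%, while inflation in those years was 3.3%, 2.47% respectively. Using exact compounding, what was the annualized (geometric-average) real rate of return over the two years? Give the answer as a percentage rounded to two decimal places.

Compound the nominal returns: 1.0330 × 1.0649 = 1.10004170.
Compound inflation: 1.0330 × 1.0247 = 1.05851510.
Deflate: 1.10004170 / 1.05851510 = 1.03923099.
Annualized real rate = 1.03923099^(1/2) − 1 = 1.9427% → 1.94%.

1.94%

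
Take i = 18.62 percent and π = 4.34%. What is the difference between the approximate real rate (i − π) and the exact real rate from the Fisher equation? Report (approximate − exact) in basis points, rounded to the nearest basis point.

59 basis points

Approximate: r ≈ 18.620% − 4.340% = 14.2800%
Exact: (1 + 0.1862)/(1 + 0.0434) − 1 = 13.6860%
Error = 14.2800% − 13.6860% = 0.5940% → 59 basis points.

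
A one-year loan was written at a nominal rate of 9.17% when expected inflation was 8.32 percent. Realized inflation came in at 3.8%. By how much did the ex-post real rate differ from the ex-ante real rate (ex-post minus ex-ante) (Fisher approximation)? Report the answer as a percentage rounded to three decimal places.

4.520%

Ex-ante: 9.17% − 8.32% = 0.850%
Ex-post: 9.17% − 3.8% = 5.370%
Difference (ex-post − ex-ante) = 4.5200% → 4.520%.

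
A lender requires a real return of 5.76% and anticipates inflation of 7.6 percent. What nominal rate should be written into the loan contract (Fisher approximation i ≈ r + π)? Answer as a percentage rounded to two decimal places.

13.36%

i ≈ r + π = 5.76% + 7.6% = 13.36%.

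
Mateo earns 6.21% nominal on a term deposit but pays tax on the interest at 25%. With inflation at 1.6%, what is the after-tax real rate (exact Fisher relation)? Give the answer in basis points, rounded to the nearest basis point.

301 basis points

After-tax nominal return = 6.21% × (1 − 0.25) = 4.6575%.
1 + r = 1.046575 / 1.01600 = 1.030094
After-tax real rate = 1.030094 − 1 → 301 basis points.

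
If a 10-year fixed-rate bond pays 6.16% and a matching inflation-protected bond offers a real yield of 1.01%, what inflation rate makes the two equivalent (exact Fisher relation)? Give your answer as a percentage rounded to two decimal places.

(1 + π) = (1 + i)/(1 + r) = 1.06160 / 1.01010 = 1.050985
Break-even inflation = 1.050985 − 1 → 5.10%.

5.10%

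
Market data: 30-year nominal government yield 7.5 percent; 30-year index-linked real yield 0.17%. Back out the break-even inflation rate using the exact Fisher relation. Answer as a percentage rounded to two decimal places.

7.32%

(1 + π) = (1 + i)/(1 + r) = 1.07500 / 1.00170 = 1.073176
Break-even inflation = 1.073176 − 1 → 7.32%.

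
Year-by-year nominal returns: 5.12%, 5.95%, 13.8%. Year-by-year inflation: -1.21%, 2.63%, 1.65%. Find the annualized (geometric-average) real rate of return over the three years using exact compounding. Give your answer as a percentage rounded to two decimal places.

Nominal growth factor = 1.0512 × 1.0595 × 1.1380 = 1.26744340
Price-level growth factor = 0.9879 × 1.0263 × 1.0165 = 1.03061082
Real growth factor = 1.26744340 / 1.03061082 = 1.22979827
Annualized real rate = 1.22979827^(1/3) − 1 = 7.1383% → 7.14%.

7.14%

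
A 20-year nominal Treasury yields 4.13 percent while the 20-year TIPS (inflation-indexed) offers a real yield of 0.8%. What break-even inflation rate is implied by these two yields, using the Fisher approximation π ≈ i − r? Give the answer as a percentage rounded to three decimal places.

3.330%

π ≈ i − r = 4.13% − 0.8% → 3.330%.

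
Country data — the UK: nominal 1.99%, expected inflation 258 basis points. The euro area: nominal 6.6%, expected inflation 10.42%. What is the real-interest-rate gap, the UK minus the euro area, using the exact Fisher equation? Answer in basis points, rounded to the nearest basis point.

288 basis points

The UK: (1 + 0.0199)/(1 + 0.0258) − 1 = -0.5752%
The euro area: (1 + 0.0660)/(1 + 0.1042) − 1 = -3.4595%
Differential = -0.5752% − (-3.4595%) = 2.8844% → 288 basis points.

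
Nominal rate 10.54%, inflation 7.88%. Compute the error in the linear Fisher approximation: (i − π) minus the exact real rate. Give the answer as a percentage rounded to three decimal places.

0.194%

Approximate: r ≈ 10.540% − 7.880% = 2.6600%
Exact: (1 + 0.1054)/(1 + 0.0788) − 1 = 2.4657%
Error = 2.6600% − 2.4657% = 0.1943% → 0.194%.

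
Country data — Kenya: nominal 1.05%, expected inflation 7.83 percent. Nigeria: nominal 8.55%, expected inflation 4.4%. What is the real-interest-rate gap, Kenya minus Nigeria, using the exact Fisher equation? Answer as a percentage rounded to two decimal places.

-10.26%

Kenya: (1 + 0.0105)/(1 + 0.0783) − 1 = -6.2877%
Nigeria: (1 + 0.0855)/(1 + 0.0440) − 1 = 3.9751%
Differential = -6.2877% − 3.9751% = -10.2628% → -10.26%.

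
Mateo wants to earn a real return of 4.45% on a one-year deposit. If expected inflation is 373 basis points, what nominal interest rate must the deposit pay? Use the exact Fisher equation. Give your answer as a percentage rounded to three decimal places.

(1 + i) = (1 + r)(1 + π) = 1.04450 × 1.03730 = 1.08345985
i = 1.08345985 − 1, so the required nominal rate is 8.346%.

8.346%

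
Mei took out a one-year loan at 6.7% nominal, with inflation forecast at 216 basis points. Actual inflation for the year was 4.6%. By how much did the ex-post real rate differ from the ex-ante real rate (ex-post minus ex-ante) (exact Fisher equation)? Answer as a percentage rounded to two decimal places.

-2.44%

Ex-ante: (1 + 0.0670)/(1 + 0.0216) − 1 = 4.4440%
Ex-post: (1 + 0.0670)/(1 + 0.0460) − 1 = 2.0076%
Difference (ex-post − ex-ante) = -2.4364% → -2.44%.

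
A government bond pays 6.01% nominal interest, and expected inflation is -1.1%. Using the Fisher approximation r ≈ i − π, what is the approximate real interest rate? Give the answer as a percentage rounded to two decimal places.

7.11%

r ≈ i − π = 6.01% − (-1.1%) = 7.11%.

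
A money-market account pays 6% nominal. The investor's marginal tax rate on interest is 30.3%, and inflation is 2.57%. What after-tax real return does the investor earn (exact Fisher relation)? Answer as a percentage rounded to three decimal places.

After-tax nominal return = 6% × (1 − 0.303) = 4.1820%.
1 + r = 1.04182 / 1.02570 = 1.015716
After-tax real rate = 1.015716 − 1 → 1.572%.

1.572%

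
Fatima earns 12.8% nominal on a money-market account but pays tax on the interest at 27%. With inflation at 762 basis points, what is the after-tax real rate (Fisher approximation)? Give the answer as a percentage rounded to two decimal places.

After-tax nominal return = 12.8% × (1 − 0.27) = 9.3440%.
r ≈ 9.3440% − 7.62% → 1.72%.

1.72%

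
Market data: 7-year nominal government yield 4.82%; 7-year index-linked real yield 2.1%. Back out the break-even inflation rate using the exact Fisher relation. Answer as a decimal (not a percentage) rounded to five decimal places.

(1 + π) = (1 + i)/(1 + r) = 1.04820 / 1.02100 = 1.026641
Break-even inflation = 1.026641 − 1 → 0.02664.

0.02664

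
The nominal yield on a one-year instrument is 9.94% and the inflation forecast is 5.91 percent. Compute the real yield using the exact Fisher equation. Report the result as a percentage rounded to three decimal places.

1 + r = 1.09940 / 1.05910 = 1.038051
r = 1.038051 − 1 = 3.8051%, i.e. 3.805%.

3.805%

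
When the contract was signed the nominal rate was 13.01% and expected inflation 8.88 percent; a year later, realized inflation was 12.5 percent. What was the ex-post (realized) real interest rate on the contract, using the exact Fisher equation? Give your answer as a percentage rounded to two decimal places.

Ex-post: (1 + 0.1301)/(1 + 0.1250) − 1 = 0.4533%
So the realized real rate is 0.45%.

0.45%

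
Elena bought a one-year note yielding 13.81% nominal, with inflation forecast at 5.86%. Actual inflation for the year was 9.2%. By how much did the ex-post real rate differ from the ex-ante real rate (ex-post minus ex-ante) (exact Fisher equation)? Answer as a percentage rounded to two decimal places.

-3.29%

Ex-ante: (1 + 0.1381)/(1 + 0.0586) − 1 = 7.5099%
Ex-post: (1 + 0.1381)/(1 + 0.0920) − 1 = 4.2216%
Difference (ex-post − ex-ante) = -3.2883% → -3.29%.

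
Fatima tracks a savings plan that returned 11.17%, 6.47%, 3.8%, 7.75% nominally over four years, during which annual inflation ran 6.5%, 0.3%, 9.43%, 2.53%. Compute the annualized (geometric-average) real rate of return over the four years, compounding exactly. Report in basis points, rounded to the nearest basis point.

Nominal growth factor = 1.1117 × 1.0647 × 1.0380 × 1.0775 = 1.32382169
Price-level growth factor = 1.0650 × 1.0030 × 1.0943 × 1.0253 = 1.19849961
Real growth factor = 1.32382169 / 1.19849961 = 1.10456581
Annualized real rate = 1.10456581^(1/4) − 1 = 2.5175% → 252 basis points.

252 basis points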